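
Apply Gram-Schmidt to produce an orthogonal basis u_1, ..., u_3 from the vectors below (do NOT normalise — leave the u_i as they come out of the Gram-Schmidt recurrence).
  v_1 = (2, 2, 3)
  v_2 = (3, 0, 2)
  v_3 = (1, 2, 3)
Orthogonal basis:
  u_1 = (2, 2, 3)
  u_2 = (27/17, -24/17, -2/17)
  u_3 = (-16/77, -20/77, 24/77)

Apply the Gram-Schmidt recurrence
  u_1 = v_1
  u_i = v_i − Σ_{j<i} ((v_i · u_j) / (u_j · u_j)) · u_j.

Step by step this gives:
  u_1 = (2, 2, 3)
  u_2 = (27/17, -24/17, -2/17)
  u_3 = (-16/77, -20/77, 24/77)

Orthogonality check:
  u_2 · u_1 = 0 (should be 0)
  u_3 · u_1 = 0 (should be 0)
  u_3 · u_2 = 0 (should be 0)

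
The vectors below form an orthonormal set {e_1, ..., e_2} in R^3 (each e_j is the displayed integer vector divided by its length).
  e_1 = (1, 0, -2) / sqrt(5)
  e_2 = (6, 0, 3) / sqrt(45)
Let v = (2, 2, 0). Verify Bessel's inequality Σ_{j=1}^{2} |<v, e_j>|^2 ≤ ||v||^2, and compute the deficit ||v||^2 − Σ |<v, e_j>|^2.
Σ |<v, e_j>|^2 = 4; ||v||^2 = 8; deficit = 4

Write each e_j = u_j / sqrt(<u_j, u_j>) where u_j is the displayed integer vector. Then <v, e_j> = <v, u_j> / sqrt(<u_j, u_j>), so |<v, e_j>|^2 = <v, u_j>^2 / <u_j, u_j>.
Coefficients: <v, e_1> = 2/sqrt(5), <v, e_2> = 12/sqrt(45).
Square and sum: Σ |<v, e_j>|^2 = 4.
Compute ||v||^2 = v·v = 8.
Deficit = 8 − 4 = 4 ≥ 0, confirming Bessel's inequality. (The deficit equals ||v − Σ <v,e_j> e_j||^2, the squared distance from v to span{e_j}.)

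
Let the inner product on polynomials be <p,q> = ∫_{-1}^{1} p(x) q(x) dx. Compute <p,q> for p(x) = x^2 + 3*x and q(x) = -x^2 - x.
<p,q> = -12/5

Expand the product: p(x)·q(x) = -x^4 - 4*x^3 - 3*x^2.
∫_{-1}^{1} of each monomial x^k gives [2/(k+1) if k even, 0 if k odd]. Integrating term-by-term (or equivalently evaluating the antiderivative F(x) = -x^5/5 - x^4 - x^3 at the endpoints):
  F(1) − F(−1) = -11/5 − (1/5) = -12/5.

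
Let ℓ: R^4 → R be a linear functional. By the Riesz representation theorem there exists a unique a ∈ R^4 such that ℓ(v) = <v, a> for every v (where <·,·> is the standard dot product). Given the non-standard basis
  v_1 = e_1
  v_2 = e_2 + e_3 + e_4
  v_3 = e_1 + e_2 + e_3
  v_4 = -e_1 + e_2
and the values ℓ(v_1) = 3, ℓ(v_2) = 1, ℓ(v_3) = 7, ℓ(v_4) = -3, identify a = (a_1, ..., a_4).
a = (3, 0, 4, -3)

Write a = (a_1, ..., a_4) in the standard basis. For each basis vector v_i, ℓ(v_i) = <v_i, a> is a linear equation in the a_j's. Collect the n equations into a matrix system V a = ℓ, where row i of V is v_i (expressed in the standard basis). Since V is invertible (lower-triangular with 1s on the diagonal, up to permutation), solve by back-substitution:
  V =
[[1, 0, 0, 0],
 [0, 1, 1, 1],
 [1, 1, 1, 0],
 [-1, 1, 0, 0]]
  V a = (3, 1, 7, -3)
Solving gives a = (3, 0, 4, -3).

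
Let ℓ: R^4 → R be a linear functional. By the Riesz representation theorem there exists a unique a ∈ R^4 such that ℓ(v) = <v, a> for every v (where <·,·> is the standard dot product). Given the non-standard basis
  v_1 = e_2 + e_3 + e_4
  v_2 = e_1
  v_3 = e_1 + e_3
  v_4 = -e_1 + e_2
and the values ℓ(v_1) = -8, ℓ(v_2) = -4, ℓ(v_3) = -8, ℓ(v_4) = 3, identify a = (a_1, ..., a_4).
a = (-4, -1, -4, -3)

Write a = (a_1, ..., a_4) in the standard basis. For each basis vector v_i, ℓ(v_i) = <v_i, a> is a linear equation in the a_j's. Collect the n equations into a matrix system V a = ℓ, where row i of V is v_i (expressed in the standard basis). Since V is invertible (lower-triangular with 1s on the diagonal, up to permutation), solve by back-substitution:
  V =
[[0, 1, 1, 1],
 [1, 0, 0, 0],
 [1, 0, 1, 0],
 [-1, 1, 0, 0]]
  V a = (-8, -4, -8, 3)
Solving gives a = (-4, -1, -4, -3).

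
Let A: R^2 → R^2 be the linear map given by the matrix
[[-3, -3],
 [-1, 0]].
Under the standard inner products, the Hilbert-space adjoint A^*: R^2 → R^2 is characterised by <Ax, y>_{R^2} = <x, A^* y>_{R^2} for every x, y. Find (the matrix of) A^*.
A^* = A^T =
[[-3, -1],
 [-3, 0]]

For real matrices with standard dot products, the defining identity <Ax, y> = <x, A^* y> gives (Ax)^T y = x^T (A^*) y, i.e. x^T A^T y = x^T (A^*) y. Since this holds for all x, y, we must have A^* = A^T. Therefore
A^* =
[[-3, -1],
 [-3, 0]].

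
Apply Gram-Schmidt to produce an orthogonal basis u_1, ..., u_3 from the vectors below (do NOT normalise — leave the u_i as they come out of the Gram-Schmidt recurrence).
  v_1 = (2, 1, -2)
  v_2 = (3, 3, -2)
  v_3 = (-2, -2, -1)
Orthogonal basis:
  u_1 = (2, 1, -2)
  u_2 = (1/9, 14/9, 8/9)
  u_3 = (-28/29, 14/29, -21/29)

Apply the Gram-Schmidt recurrence
  u_1 = v_1
  u_i = v_i − Σ_{j<i} ((v_i · u_j) / (u_j · u_j)) · u_j.

Step by step this gives:
  u_1 = (2, 1, -2)
  u_2 = (1/9, 14/9, 8/9)
  u_3 = (-28/29, 14/29, -21/29)

Orthogonality check:
  u_2 · u_1 = 0 (should be 0)
  u_3 · u_1 = 0 (should be 0)
  u_3 · u_2 = 0 (should be 0)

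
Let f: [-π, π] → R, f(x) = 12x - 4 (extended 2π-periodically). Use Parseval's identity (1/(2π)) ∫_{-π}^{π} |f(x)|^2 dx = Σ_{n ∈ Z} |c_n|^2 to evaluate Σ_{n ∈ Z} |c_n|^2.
Σ |c_n|^2 = 48π^2 + 16

Expand and integrate term by term over [-π, π]:
  ∫ (12x)^2 dx = 144·(2π^3/3); ∫ 2·12·(-4)·x dx = 0 (odd integrand); ∫ (-4)^2 dx = 16·2π.
So (1/(2π)) ∫_{-π}^{π} (12x - 4)^2 dx = 144π^2/3 + 16 = 48π^2 + 16.
Parseval ⇒ Σ |c_n|^2 = 48π^2 + 16.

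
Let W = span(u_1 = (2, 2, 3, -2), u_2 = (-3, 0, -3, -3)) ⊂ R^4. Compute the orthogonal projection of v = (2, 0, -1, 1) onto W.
proj_W(v) = (1/2, -1/3, 1/3, 7/6)

Set up U = [u_1 | ... | u_2] ∈ R^(4×2). The projector onto W = col(U) is P = U (U^T U)^(-1) U^T.
Compute U^T U =
  [21, -9]
  [-9, 27],
and U^T v = (-1, -6).
Solve U^T U · c = U^T v for the coefficients: c = (-1/6, -5/18). The projection is proj_W(v) = U c.
Check: (v - proj_W(v)) · u_1 = 0  (should be 0).
Check: (v - proj_W(v)) · u_2 = 0  (should be 0).
Result: proj_W(v) = (1/2, -1/3, 1/3, 7/6).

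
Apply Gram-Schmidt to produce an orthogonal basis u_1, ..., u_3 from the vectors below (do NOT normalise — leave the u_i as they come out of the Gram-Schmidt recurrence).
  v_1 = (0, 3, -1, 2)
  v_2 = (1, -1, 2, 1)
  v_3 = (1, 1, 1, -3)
Orthogonal basis:
  u_1 = (0, 3, -1, 2)
  u_2 = (1, -5/14, 25/14, 10/7)
  u_3 = (115/89, 156/89, 110/89, -179/89)

Apply the Gram-Schmidt recurrence
  u_1 = v_1
  u_i = v_i − Σ_{j<i} ((v_i · u_j) / (u_j · u_j)) · u_j.

Step by step this gives:
  u_1 = (0, 3, -1, 2)
  u_2 = (1, -5/14, 25/14, 10/7)
  u_3 = (115/89, 156/89, 110/89, -179/89)

Orthogonality check:
  u_2 · u_1 = 0 (should be 0)
  u_3 · u_1 = 0 (should be 0)
  u_3 · u_2 = 0 (should be 0)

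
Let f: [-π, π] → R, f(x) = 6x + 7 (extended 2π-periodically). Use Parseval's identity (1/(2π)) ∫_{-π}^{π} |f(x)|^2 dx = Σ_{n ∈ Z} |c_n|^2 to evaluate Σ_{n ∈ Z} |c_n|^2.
Σ |c_n|^2 = 12π^2 + 49

Expand and integrate term by term over [-π, π]:
  ∫ (6x)^2 dx = 36·(2π^3/3); ∫ 2·6·(7)·x dx = 0 (odd integrand); ∫ 7^2 dx = 49·2π.
So (1/(2π)) ∫_{-π}^{π} (6x + 7)^2 dx = 36π^2/3 + 49 = 12π^2 + 49.
Parseval ⇒ Σ |c_n|^2 = 12π^2 + 49.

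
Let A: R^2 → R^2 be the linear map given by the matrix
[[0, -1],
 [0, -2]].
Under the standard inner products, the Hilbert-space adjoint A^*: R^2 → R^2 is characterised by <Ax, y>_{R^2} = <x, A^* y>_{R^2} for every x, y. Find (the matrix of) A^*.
A^* = A^T =
[[0, 0],
 [-1, -2]]

For real matrices with standard dot products, the defining identity <Ax, y> = <x, A^* y> gives (Ax)^T y = x^T (A^*) y, i.e. x^T A^T y = x^T (A^*) y. Since this holds for all x, y, we must have A^* = A^T. Therefore
A^* =
[[0, 0],
 [-1, -2]].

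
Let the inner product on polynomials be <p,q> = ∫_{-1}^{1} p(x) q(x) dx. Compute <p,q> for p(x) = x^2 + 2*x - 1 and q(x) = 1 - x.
<p,q> = -8/3

Expand the product: p(x)·q(x) = -x^3 - x^2 + 3*x - 1.
∫_{-1}^{1} of each monomial x^k gives [2/(k+1) if k even, 0 if k odd]. Integrating term-by-term (or equivalently evaluating the antiderivative F(x) = -x^4/4 - x^3/3 + 3*x^2/2 - x at the endpoints):
  F(1) − F(−1) = -1/12 − (31/12) = -8/3.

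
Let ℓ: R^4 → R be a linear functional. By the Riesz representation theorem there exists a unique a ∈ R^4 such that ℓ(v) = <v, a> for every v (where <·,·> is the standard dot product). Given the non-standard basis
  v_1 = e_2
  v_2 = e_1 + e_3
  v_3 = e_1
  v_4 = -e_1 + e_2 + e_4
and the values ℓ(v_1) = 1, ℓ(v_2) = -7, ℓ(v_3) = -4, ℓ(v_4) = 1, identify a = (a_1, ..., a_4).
a = (-4, 1, -3, -4)

Write a = (a_1, ..., a_4) in the standard basis. For each basis vector v_i, ℓ(v_i) = <v_i, a> is a linear equation in the a_j's. Collect the n equations into a matrix system V a = ℓ, where row i of V is v_i (expressed in the standard basis). Since V is invertible (lower-triangular with 1s on the diagonal, up to permutation), solve by back-substitution:
  V =
[[0, 1, 0, 0],
 [1, 0, 1, 0],
 [1, 0, 0, 0],
 [-1, 1, 0, 1]]
  V a = (1, -7, -4, 1)
Solving gives a = (-4, 1, -3, -4).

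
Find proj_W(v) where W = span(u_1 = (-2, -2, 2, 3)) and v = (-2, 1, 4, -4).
proj_W(v) = (4/21, 4/21, -4/21, -2/7)

Set up U = [u_1 | ... | u_1] ∈ R^(4×1). The projector onto W = col(U) is P = U (U^T U)^(-1) U^T.
Compute U^T U =
  [21],
and U^T v = (-2).
Solve U^T U · c = U^T v for the coefficients: c = (-2/21). The projection is proj_W(v) = U c.
Check: (v - proj_W(v)) · u_1 = 0  (should be 0).
Result: proj_W(v) = (4/21, 4/21, -4/21, -2/7).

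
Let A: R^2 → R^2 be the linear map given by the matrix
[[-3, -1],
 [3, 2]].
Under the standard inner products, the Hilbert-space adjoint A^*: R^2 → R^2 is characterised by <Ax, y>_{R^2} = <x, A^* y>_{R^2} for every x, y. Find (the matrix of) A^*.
A^* = A^T =
[[-3, 3],
 [-1, 2]]

For real matrices with standard dot products, the defining identity <Ax, y> = <x, A^* y> gives (Ax)^T y = x^T (A^*) y, i.e. x^T A^T y = x^T (A^*) y. Since this holds for all x, y, we must have A^* = A^T. Therefore
A^* =
[[-3, 3],
 [-1, 2]].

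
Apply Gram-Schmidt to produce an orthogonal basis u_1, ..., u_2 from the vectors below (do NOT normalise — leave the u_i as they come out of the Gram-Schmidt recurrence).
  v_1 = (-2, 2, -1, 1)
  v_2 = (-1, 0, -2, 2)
Orthogonal basis:
  u_1 = (-2, 2, -1, 1)
  u_2 = (1/5, -6/5, -7/5, 7/5)

Apply the Gram-Schmidt recurrence
  u_1 = v_1
  u_i = v_i − Σ_{j<i} ((v_i · u_j) / (u_j · u_j)) · u_j.

Step by step this gives:
  u_1 = (-2, 2, -1, 1)
  u_2 = (1/5, -6/5, -7/5, 7/5)

Orthogonality check:
  u_2 · u_1 = 0 (should be 0)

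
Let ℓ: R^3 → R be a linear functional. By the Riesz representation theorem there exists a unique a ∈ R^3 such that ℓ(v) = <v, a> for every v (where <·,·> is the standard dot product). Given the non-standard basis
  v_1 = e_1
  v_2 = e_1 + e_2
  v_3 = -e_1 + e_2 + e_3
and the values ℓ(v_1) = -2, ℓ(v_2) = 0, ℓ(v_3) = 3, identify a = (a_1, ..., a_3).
a = (-2, 2, -1)

Write a = (a_1, ..., a_3) in the standard basis. For each basis vector v_i, ℓ(v_i) = <v_i, a> is a linear equation in the a_j's. Collect the n equations into a matrix system V a = ℓ, where row i of V is v_i (expressed in the standard basis). Since V is invertible (lower-triangular with 1s on the diagonal, up to permutation), solve by back-substitution:
  V =
[[1, 0, 0],
 [1, 1, 0],
 [-1, 1, 1]]
  V a = (-2, 0, 3)
Solving gives a = (-2, 2, -1).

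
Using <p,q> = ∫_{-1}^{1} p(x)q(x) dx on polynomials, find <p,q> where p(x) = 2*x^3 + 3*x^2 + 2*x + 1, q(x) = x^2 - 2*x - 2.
<p,q> = -52/5

Expand the product: p(x)·q(x) = 2*x^5 - x^4 - 8*x^3 - 9*x^2 - 6*x - 2.
∫_{-1}^{1} of each monomial x^k gives [2/(k+1) if k even, 0 if k odd]. Integrating term-by-term (or equivalently evaluating the antiderivative F(x) = x^6/3 - x^5/5 - 2*x^4 - 3*x^3 - 3*x^2 - 2*x at the endpoints):
  F(1) − F(−1) = -148/15 − (8/15) = -52/5.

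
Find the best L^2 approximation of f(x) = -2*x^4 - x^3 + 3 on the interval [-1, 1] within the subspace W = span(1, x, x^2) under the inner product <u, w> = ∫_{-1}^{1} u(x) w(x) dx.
g(x) = -12*x^2/7 - 3*x/5 + 111/35

The best approximation g ∈ W is the orthogonal projection of f onto W. Writing g = a_0 + a_1 x + a_2 x^2, the coefficients solve the normal equations G · a = b where
  G_{ij} = <φ_i, φ_j> and b_i = <f, φ_i>, with φ_0 = 1, φ_1 = x, φ_2 = x^2.
G =
  [2, 0, 2/3]
  [0, 2/3, 0]
  [2/3, 0, 2/5],
b = (26/5, -2/5, 10/7).
Solving gives a_0 = 111/35, a_1 = -3/5, a_2 = -12/7, so
  g(x) = -12*x^2/7 - 3*x/5 + 111/35.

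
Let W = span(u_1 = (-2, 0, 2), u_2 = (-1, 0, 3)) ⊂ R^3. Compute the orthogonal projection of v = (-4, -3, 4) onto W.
proj_W(v) = (-4, 0, 4)

Set up U = [u_1 | ... | u_2] ∈ R^(3×2). The projector onto W = col(U) is P = U (U^T U)^(-1) U^T.
Compute U^T U =
  [8, 8]
  [8, 10],
and U^T v = (16, 16).
Solve U^T U · c = U^T v for the coefficients: c = (2, 0). The projection is proj_W(v) = U c.
Check: (v - proj_W(v)) · u_1 = 0  (should be 0).
Check: (v - proj_W(v)) · u_2 = 0  (should be 0).
Result: proj_W(v) = (-4, 0, 4).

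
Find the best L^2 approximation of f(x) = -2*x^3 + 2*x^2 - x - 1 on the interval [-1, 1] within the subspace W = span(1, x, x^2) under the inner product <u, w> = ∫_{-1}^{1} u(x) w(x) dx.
g(x) = 2*x^2 - 11*x/5 - 1

The best approximation g ∈ W is the orthogonal projection of f onto W. Writing g = a_0 + a_1 x + a_2 x^2, the coefficients solve the normal equations G · a = b where
  G_{ij} = <φ_i, φ_j> and b_i = <f, φ_i>, with φ_0 = 1, φ_1 = x, φ_2 = x^2.
G =
  [2, 0, 2/3]
  [0, 2/3, 0]
  [2/3, 0, 2/5],
b = (-2/3, -22/15, 2/15).
Solving gives a_0 = -1, a_1 = -11/5, a_2 = 2, so
  g(x) = 2*x^2 - 11*x/5 - 1.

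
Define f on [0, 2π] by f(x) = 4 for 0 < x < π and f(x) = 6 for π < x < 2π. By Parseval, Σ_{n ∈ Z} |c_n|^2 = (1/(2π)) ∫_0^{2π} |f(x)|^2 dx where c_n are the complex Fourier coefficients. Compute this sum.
Σ |c_n|^2 = 26

Parseval equates the L^2 energy of f (normalised by 1/(2π)) with the ℓ^2 sum of its Fourier coefficients: (1/(2π)) ∫_0^{2π} |f|^2 = Σ |c_n|^2.
Compute the left side: (1/(2π)) [∫_0^π 4^2 dx + ∫_π^{2π} 6^2 dx] = (1/(2π)) · (16π + 36π) = (16 + 36)/2 = 26.
So Σ_{n ∈ Z} |c_n|^2 = 26.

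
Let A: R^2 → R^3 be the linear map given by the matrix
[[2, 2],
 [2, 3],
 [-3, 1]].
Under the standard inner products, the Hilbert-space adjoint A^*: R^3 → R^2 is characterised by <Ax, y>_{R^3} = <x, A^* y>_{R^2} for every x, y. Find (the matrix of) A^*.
A^* = A^T =
[[2, 2, -3],
 [2, 3, 1]]

For real matrices with standard dot products, the defining identity <Ax, y> = <x, A^* y> gives (Ax)^T y = x^T (A^*) y, i.e. x^T A^T y = x^T (A^*) y. Since this holds for all x, y, we must have A^* = A^T. Therefore
A^* =
[[2, 2, -3],
 [2, 3, 1]].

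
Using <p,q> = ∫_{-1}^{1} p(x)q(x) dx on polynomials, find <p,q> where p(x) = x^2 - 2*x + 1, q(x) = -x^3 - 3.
<p,q> = -36/5

Expand the product: p(x)·q(x) = -x^5 + 2*x^4 - x^3 - 3*x^2 + 6*x - 3.
∫_{-1}^{1} of each monomial x^k gives [2/(k+1) if k even, 0 if k odd]. Integrating term-by-term (or equivalently evaluating the antiderivative F(x) = -x^6/6 + 2*x^5/5 - x^4/4 - x^3 + 3*x^2 - 3*x at the endpoints):
  F(1) − F(−1) = -61/60 − (371/60) = -36/5.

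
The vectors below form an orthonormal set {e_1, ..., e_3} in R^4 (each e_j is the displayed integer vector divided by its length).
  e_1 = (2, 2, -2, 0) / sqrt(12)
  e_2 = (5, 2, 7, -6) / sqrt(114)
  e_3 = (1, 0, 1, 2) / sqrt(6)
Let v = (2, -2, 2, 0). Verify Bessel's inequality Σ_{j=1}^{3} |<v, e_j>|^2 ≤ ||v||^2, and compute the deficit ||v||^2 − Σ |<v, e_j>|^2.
Σ |<v, e_j>|^2 = 428/57; ||v||^2 = 12; deficit = 256/57

Write each e_j = u_j / sqrt(<u_j, u_j>) where u_j is the displayed integer vector. Then <v, e_j> = <v, u_j> / sqrt(<u_j, u_j>), so |<v, e_j>|^2 = <v, u_j>^2 / <u_j, u_j>.
Coefficients: <v, e_1> = -4/sqrt(12), <v, e_2> = 20/sqrt(114), <v, e_3> = 4/sqrt(6).
Square and sum: Σ |<v, e_j>|^2 = 428/57.
Compute ||v||^2 = v·v = 12.
Deficit = 12 − 428/57 = 256/57 ≥ 0, confirming Bessel's inequality. (The deficit equals ||v − Σ <v,e_j> e_j||^2, the squared distance from v to span{e_j}.)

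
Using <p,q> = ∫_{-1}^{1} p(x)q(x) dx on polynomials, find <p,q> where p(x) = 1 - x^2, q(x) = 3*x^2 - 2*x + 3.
<p,q> = 24/5

Expand the product: p(x)·q(x) = -3*x^4 + 2*x^3 - 2*x + 3.
∫_{-1}^{1} of each monomial x^k gives [2/(k+1) if k even, 0 if k odd]. Integrating term-by-term (or equivalently evaluating the antiderivative F(x) = -3*x^5/5 + x^4/2 - x^2 + 3*x at the endpoints):
  F(1) − F(−1) = 19/10 − (-29/10) = 24/5.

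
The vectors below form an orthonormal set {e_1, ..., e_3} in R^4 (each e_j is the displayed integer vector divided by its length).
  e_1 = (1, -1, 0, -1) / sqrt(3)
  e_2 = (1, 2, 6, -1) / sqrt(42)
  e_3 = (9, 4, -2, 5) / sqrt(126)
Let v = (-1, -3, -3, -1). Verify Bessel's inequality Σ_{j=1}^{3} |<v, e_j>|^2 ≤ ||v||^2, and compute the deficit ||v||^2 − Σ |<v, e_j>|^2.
Σ |<v, e_j>|^2 = 179/9; ||v||^2 = 20; deficit = 1/9

Write each e_j = u_j / sqrt(<u_j, u_j>) where u_j is the displayed integer vector. Then <v, e_j> = <v, u_j> / sqrt(<u_j, u_j>), so |<v, e_j>|^2 = <v, u_j>^2 / <u_j, u_j>.
Coefficients: <v, e_1> = 3/sqrt(3), <v, e_2> = -24/sqrt(42), <v, e_3> = -20/sqrt(126).
Square and sum: Σ |<v, e_j>|^2 = 179/9.
Compute ||v||^2 = v·v = 20.
Deficit = 20 − 179/9 = 1/9 ≥ 0, confirming Bessel's inequality. (The deficit equals ||v − Σ <v,e_j> e_j||^2, the squared distance from v to span{e_j}.)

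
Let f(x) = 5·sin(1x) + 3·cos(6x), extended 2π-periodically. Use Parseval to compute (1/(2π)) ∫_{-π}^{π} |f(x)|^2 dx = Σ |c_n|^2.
Σ |c_n|^2 = 17

Expand |f|^2 and use orthogonality of {sin(nx), cos(mx)} on [-π, π]:
  ∫_{-π}^{π} sin(nx)^2 dx = π, ∫ cos(mx)^2 dx = π, and cross terms integrate to 0.
So ∫_{-π}^{π} f(x)^2 dx = 5^2 · π + 3^2 · π = (25 + 9)π.
Divide by 2π: (25 + 9)/2 = 17.
By Parseval, this equals Σ |c_n|^2.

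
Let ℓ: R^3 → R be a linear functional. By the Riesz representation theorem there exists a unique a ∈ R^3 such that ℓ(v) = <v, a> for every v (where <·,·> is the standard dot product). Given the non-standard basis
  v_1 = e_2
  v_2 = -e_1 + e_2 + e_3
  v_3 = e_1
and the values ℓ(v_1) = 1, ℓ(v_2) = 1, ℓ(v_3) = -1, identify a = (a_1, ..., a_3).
a = (-1, 1, -1)

Write a = (a_1, ..., a_3) in the standard basis. For each basis vector v_i, ℓ(v_i) = <v_i, a> is a linear equation in the a_j's. Collect the n equations into a matrix system V a = ℓ, where row i of V is v_i (expressed in the standard basis). Since V is invertible (lower-triangular with 1s on the diagonal, up to permutation), solve by back-substitution:
  V =
[[0, 1, 0],
 [-1, 1, 1],
 [1, 0, 0]]
  V a = (1, 1, -1)
Solving gives a = (-1, 1, -1).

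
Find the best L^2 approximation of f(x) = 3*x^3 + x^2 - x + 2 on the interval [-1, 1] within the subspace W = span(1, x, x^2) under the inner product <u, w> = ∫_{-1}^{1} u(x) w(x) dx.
g(x) = x^2 + 4*x/5 + 2

The best approximation g ∈ W is the orthogonal projection of f onto W. Writing g = a_0 + a_1 x + a_2 x^2, the coefficients solve the normal equations G · a = b where
  G_{ij} = <φ_i, φ_j> and b_i = <f, φ_i>, with φ_0 = 1, φ_1 = x, φ_2 = x^2.
G =
  [2, 0, 2/3]
  [0, 2/3, 0]
  [2/3, 0, 2/5],
b = (14/3, 8/15, 26/15).
Solving gives a_0 = 2, a_1 = 4/5, a_2 = 1, so
  g(x) = x^2 + 4*x/5 + 2.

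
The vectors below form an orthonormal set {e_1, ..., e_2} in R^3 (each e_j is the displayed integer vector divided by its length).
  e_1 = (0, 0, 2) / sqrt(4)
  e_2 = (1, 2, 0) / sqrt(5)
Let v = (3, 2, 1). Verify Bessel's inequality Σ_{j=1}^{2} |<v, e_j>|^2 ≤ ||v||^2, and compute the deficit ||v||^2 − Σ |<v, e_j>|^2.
Σ |<v, e_j>|^2 = 54/5; ||v||^2 = 14; deficit = 16/5

Write each e_j = u_j / sqrt(<u_j, u_j>) where u_j is the displayed integer vector. Then <v, e_j> = <v, u_j> / sqrt(<u_j, u_j>), so |<v, e_j>|^2 = <v, u_j>^2 / <u_j, u_j>.
Coefficients: <v, e_1> = 2/sqrt(4), <v, e_2> = 7/sqrt(5).
Square and sum: Σ |<v, e_j>|^2 = 54/5.
Compute ||v||^2 = v·v = 14.
Deficit = 14 − 54/5 = 16/5 ≥ 0, confirming Bessel's inequality. (The deficit equals ||v − Σ <v,e_j> e_j||^2, the squared distance from v to span{e_j}.)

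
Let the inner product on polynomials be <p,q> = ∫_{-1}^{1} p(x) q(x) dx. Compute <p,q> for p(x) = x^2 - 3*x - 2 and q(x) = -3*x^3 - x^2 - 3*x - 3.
<p,q> = 308/15

Expand the product: p(x)·q(x) = -3*x^5 + 8*x^4 + 6*x^3 + 8*x^2 + 15*x + 6.
∫_{-1}^{1} of each monomial x^k gives [2/(k+1) if k even, 0 if k odd]. Integrating term-by-term (or equivalently evaluating the antiderivative F(x) = -x^6/2 + 8*x^5/5 + 3*x^4/2 + 8*x^3/3 + 15*x^2/2 + 6*x at the endpoints):
  F(1) − F(−1) = 563/30 − (-53/30) = 308/15.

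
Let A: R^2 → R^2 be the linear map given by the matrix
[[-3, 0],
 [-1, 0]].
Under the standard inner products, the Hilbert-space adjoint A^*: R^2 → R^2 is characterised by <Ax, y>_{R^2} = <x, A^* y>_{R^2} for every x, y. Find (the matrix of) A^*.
A^* = A^T =
[[-3, -1],
 [0, 0]]

For real matrices with standard dot products, the defining identity <Ax, y> = <x, A^* y> gives (Ax)^T y = x^T (A^*) y, i.e. x^T A^T y = x^T (A^*) y. Since this holds for all x, y, we must have A^* = A^T. Therefore
A^* =
[[-3, -1],
 [0, 0]].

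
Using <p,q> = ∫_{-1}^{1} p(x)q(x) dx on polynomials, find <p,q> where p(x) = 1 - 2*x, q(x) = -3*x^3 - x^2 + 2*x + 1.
<p,q> = 16/15

Expand the product: p(x)·q(x) = 6*x^4 - x^3 - 5*x^2 + 1.
∫_{-1}^{1} of each monomial x^k gives [2/(k+1) if k even, 0 if k odd]. Integrating term-by-term (or equivalently evaluating the antiderivative F(x) = 6*x^5/5 - x^4/4 - 5*x^3/3 + x at the endpoints):
  F(1) − F(−1) = 17/60 − (-47/60) = 16/15.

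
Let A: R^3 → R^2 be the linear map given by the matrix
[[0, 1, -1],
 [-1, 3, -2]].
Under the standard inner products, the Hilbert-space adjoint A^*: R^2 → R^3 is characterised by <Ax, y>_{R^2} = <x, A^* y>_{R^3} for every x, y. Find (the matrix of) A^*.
A^* = A^T =
[[0, -1],
 [1, 3],
 [-1, -2]]

For real matrices with standard dot products, the defining identity <Ax, y> = <x, A^* y> gives (Ax)^T y = x^T (A^*) y, i.e. x^T A^T y = x^T (A^*) y. Since this holds for all x, y, we must have A^* = A^T. Therefore
A^* =
[[0, -1],
 [1, 3],
 [-1, -2]].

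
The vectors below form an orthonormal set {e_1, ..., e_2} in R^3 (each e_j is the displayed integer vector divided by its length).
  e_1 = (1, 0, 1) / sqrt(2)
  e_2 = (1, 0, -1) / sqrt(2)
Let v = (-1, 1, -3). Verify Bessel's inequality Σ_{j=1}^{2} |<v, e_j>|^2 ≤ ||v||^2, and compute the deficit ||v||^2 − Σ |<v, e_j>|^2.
Σ |<v, e_j>|^2 = 10; ||v||^2 = 11; deficit = 1

Write each e_j = u_j / sqrt(<u_j, u_j>) where u_j is the displayed integer vector. Then <v, e_j> = <v, u_j> / sqrt(<u_j, u_j>), so |<v, e_j>|^2 = <v, u_j>^2 / <u_j, u_j>.
Coefficients: <v, e_1> = -4/sqrt(2), <v, e_2> = 2/sqrt(2).
Square and sum: Σ |<v, e_j>|^2 = 10.
Compute ||v||^2 = v·v = 11.
Deficit = 11 − 10 = 1 ≥ 0, confirming Bessel's inequality. (The deficit equals ||v − Σ <v,e_j> e_j||^2, the squared distance from v to span{e_j}.)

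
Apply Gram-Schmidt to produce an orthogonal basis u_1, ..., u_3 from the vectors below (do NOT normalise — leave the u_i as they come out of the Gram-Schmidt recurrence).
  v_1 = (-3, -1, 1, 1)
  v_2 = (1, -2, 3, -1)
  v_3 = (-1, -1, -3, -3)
Orthogonal basis:
  u_1 = (-3, -1, 1, 1)
  u_2 = (5/4, -23/12, 35/12, -13/12)
  u_3 = (-196/179, -320/179, -338/179, -570/179)

Apply the Gram-Schmidt recurrence
  u_1 = v_1
  u_i = v_i − Σ_{j<i} ((v_i · u_j) / (u_j · u_j)) · u_j.

Step by step this gives:
  u_1 = (-3, -1, 1, 1)
  u_2 = (5/4, -23/12, 35/12, -13/12)
  u_3 = (-196/179, -320/179, -338/179, -570/179)

Orthogonality check:
  u_2 · u_1 = 0 (should be 0)
  u_3 · u_1 = 0 (should be 0)
  u_3 · u_2 = 0 (should be 0)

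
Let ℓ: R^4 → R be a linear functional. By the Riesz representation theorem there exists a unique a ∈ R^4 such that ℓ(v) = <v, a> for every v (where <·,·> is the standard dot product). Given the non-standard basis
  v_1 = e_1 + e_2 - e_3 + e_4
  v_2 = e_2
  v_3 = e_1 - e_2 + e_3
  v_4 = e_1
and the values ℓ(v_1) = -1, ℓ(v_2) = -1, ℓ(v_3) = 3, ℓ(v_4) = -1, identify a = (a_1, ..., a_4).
a = (-1, -1, 3, 4)

Write a = (a_1, ..., a_4) in the standard basis. For each basis vector v_i, ℓ(v_i) = <v_i, a> is a linear equation in the a_j's. Collect the n equations into a matrix system V a = ℓ, where row i of V is v_i (expressed in the standard basis). Since V is invertible (lower-triangular with 1s on the diagonal, up to permutation), solve by back-substitution:
  V =
[[1, 1, -1, 1],
 [0, 1, 0, 0],
 [1, -1, 1, 0],
 [1, 0, 0, 0]]
  V a = (-1, -1, 3, -1)
Solving gives a = (-1, -1, 3, 4).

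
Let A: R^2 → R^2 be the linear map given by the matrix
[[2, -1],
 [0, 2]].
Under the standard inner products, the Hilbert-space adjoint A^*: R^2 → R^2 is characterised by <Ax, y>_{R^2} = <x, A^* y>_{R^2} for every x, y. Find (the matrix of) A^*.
A^* = A^T =
[[2, 0],
 [-1, 2]]

For real matrices with standard dot products, the defining identity <Ax, y> = <x, A^* y> gives (Ax)^T y = x^T (A^*) y, i.e. x^T A^T y = x^T (A^*) y. Since this holds for all x, y, we must have A^* = A^T. Therefore
A^* =
[[2, 0],
 [-1, 2]].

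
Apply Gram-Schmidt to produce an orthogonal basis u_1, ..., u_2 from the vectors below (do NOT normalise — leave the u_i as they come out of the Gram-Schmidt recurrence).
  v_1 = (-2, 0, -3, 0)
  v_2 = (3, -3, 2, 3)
Orthogonal basis:
  u_1 = (-2, 0, -3, 0)
  u_2 = (15/13, -3, -10/13, 3)

Apply the Gram-Schmidt recurrence
  u_1 = v_1
  u_i = v_i − Σ_{j<i} ((v_i · u_j) / (u_j · u_j)) · u_j.

Step by step this gives:
  u_1 = (-2, 0, -3, 0)
  u_2 = (15/13, -3, -10/13, 3)

Orthogonality check:
  u_2 · u_1 = 0 (should be 0)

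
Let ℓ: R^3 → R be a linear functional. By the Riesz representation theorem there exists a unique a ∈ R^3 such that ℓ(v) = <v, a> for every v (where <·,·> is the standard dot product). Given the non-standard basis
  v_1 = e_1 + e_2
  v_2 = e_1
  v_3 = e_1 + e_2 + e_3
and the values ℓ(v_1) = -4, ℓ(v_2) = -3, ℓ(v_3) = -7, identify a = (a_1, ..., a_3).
a = (-3, -1, -3)

Write a = (a_1, ..., a_3) in the standard basis. For each basis vector v_i, ℓ(v_i) = <v_i, a> is a linear equation in the a_j's. Collect the n equations into a matrix system V a = ℓ, where row i of V is v_i (expressed in the standard basis). Since V is invertible (lower-triangular with 1s on the diagonal, up to permutation), solve by back-substitution:
  V =
[[1, 1, 0],
 [1, 0, 0],
 [1, 1, 1]]
  V a = (-4, -3, -7)
Solving gives a = (-3, -1, -3).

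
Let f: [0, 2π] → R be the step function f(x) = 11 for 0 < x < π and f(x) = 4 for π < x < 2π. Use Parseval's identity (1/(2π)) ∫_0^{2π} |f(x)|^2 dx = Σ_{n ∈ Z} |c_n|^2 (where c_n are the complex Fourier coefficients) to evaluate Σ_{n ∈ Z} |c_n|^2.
Σ |c_n|^2 = 137/2

Parseval equates the L^2 energy of f (normalised by 1/(2π)) with the ℓ^2 sum of its Fourier coefficients: (1/(2π)) ∫_0^{2π} |f|^2 = Σ |c_n|^2.
Compute the left side: (1/(2π)) [∫_0^π 11^2 dx + ∫_π^{2π} 4^2 dx] = (1/(2π)) · (121π + 16π) = (121 + 16)/2 = 137/2.
So Σ_{n ∈ Z} |c_n|^2 = 137/2.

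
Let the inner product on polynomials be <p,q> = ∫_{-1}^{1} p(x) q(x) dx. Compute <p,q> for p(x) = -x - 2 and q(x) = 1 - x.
<p,q> = -10/3

Expand the product: p(x)·q(x) = x^2 + x - 2.
∫_{-1}^{1} of each monomial x^k gives [2/(k+1) if k even, 0 if k odd]. Integrating term-by-term (or equivalently evaluating the antiderivative F(x) = x^3/3 + x^2/2 - 2*x at the endpoints):
  F(1) − F(−1) = -7/6 − (13/6) = -10/3.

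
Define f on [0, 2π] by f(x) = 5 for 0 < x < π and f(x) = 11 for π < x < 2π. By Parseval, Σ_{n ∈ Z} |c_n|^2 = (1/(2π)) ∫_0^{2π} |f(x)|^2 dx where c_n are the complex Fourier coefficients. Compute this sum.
Σ |c_n|^2 = 73

Parseval equates the L^2 energy of f (normalised by 1/(2π)) with the ℓ^2 sum of its Fourier coefficients: (1/(2π)) ∫_0^{2π} |f|^2 = Σ |c_n|^2.
Compute the left side: (1/(2π)) [∫_0^π 5^2 dx + ∫_π^{2π} 11^2 dx] = (1/(2π)) · (25π + 121π) = (25 + 121)/2 = 73.
So Σ_{n ∈ Z} |c_n|^2 = 73.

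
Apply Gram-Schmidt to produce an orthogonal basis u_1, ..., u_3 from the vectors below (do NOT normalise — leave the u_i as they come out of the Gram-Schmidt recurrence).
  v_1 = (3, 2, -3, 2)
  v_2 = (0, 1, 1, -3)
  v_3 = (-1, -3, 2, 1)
Orthogonal basis:
  u_1 = (3, 2, -3, 2)
  u_2 = (21/26, 20/13, 5/26, -32/13)
  u_3 = (92/79, -58/79, 52/79, -2/79)

Apply the Gram-Schmidt recurrence
  u_1 = v_1
  u_i = v_i − Σ_{j<i} ((v_i · u_j) / (u_j · u_j)) · u_j.

Step by step this gives:
  u_1 = (3, 2, -3, 2)
  u_2 = (21/26, 20/13, 5/26, -32/13)
  u_3 = (92/79, -58/79, 52/79, -2/79)

Orthogonality check:
  u_2 · u_1 = 0 (should be 0)
  u_3 · u_1 = 0 (should be 0)
  u_3 · u_2 = 0 (should be 0)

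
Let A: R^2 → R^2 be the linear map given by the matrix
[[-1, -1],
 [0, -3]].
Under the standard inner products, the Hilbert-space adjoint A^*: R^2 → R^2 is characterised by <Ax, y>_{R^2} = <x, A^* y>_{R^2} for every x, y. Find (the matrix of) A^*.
A^* = A^T =
[[-1, 0],
 [-1, -3]]

For real matrices with standard dot products, the defining identity <Ax, y> = <x, A^* y> gives (Ax)^T y = x^T (A^*) y, i.e. x^T A^T y = x^T (A^*) y. Since this holds for all x, y, we must have A^* = A^T. Therefore
A^* =
[[-1, 0],
 [-1, -3]].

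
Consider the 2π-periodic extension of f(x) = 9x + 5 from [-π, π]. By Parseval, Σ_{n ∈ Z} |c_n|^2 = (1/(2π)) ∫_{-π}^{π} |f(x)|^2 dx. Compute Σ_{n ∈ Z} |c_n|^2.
Σ |c_n|^2 = 27π^2 + 25

Expand and integrate term by term over [-π, π]:
  ∫ (9x)^2 dx = 81·(2π^3/3); ∫ 2·9·(5)·x dx = 0 (odd integrand); ∫ 5^2 dx = 25·2π.
So (1/(2π)) ∫_{-π}^{π} (9x + 5)^2 dx = 81π^2/3 + 25 = 27π^2 + 25.
Parseval ⇒ Σ |c_n|^2 = 27π^2 + 25.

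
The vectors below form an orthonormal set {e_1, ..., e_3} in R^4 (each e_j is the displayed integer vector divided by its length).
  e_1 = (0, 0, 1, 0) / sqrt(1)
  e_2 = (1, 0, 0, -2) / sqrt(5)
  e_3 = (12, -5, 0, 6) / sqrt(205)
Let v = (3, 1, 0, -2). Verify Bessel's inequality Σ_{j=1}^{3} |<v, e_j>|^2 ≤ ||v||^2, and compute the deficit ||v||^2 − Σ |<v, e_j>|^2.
Σ |<v, e_j>|^2 = 474/41; ||v||^2 = 14; deficit = 100/41

Write each e_j = u_j / sqrt(<u_j, u_j>) where u_j is the displayed integer vector. Then <v, e_j> = <v, u_j> / sqrt(<u_j, u_j>), so |<v, e_j>|^2 = <v, u_j>^2 / <u_j, u_j>.
Coefficients: <v, e_1> = 0/sqrt(1), <v, e_2> = 7/sqrt(5), <v, e_3> = 19/sqrt(205).
Square and sum: Σ |<v, e_j>|^2 = 474/41.
Compute ||v||^2 = v·v = 14.
Deficit = 14 − 474/41 = 100/41 ≥ 0, confirming Bessel's inequality. (The deficit equals ||v − Σ <v,e_j> e_j||^2, the squared distance from v to span{e_j}.)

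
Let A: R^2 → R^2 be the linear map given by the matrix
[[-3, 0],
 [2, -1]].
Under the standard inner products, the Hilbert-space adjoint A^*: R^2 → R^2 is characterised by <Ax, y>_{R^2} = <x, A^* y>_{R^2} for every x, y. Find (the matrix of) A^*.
A^* = A^T =
[[-3, 2],
 [0, -1]]

For real matrices with standard dot products, the defining identity <Ax, y> = <x, A^* y> gives (Ax)^T y = x^T (A^*) y, i.e. x^T A^T y = x^T (A^*) y. Since this holds for all x, y, we must have A^* = A^T. Therefore
A^* =
[[-3, 2],
 [0, -1]].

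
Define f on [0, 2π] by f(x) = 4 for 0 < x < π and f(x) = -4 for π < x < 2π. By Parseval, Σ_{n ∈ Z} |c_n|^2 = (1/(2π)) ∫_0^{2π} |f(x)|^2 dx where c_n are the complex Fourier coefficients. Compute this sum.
Σ |c_n|^2 = 16

Parseval equates the L^2 energy of f (normalised by 1/(2π)) with the ℓ^2 sum of its Fourier coefficients: (1/(2π)) ∫_0^{2π} |f|^2 = Σ |c_n|^2.
Compute the left side: (1/(2π)) [∫_0^π 4^2 dx + ∫_π^{2π} (-4)^2 dx] = (1/(2π)) · (16π + 16π) = (16 + 16)/2 = 16.
So Σ_{n ∈ Z} |c_n|^2 = 16.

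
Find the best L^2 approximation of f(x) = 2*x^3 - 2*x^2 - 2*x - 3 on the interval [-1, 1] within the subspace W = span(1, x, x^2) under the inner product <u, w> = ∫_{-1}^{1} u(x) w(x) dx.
g(x) = -2*x^2 - 4*x/5 - 3

The best approximation g ∈ W is the orthogonal projection of f onto W. Writing g = a_0 + a_1 x + a_2 x^2, the coefficients solve the normal equations G · a = b where
  G_{ij} = <φ_i, φ_j> and b_i = <f, φ_i>, with φ_0 = 1, φ_1 = x, φ_2 = x^2.
G =
  [2, 0, 2/3]
  [0, 2/3, 0]
  [2/3, 0, 2/5],
b = (-22/3, -8/15, -14/5).
Solving gives a_0 = -3, a_1 = -4/5, a_2 = -2, so
  g(x) = -2*x^2 - 4*x/5 - 3.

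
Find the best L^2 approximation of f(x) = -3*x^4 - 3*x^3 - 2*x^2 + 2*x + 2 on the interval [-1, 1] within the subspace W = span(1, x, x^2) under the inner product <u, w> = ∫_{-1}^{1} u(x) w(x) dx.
g(x) = -32*x^2/7 + x/5 + 79/35

The best approximation g ∈ W is the orthogonal projection of f onto W. Writing g = a_0 + a_1 x + a_2 x^2, the coefficients solve the normal equations G · a = b where
  G_{ij} = <φ_i, φ_j> and b_i = <f, φ_i>, with φ_0 = 1, φ_1 = x, φ_2 = x^2.
G =
  [2, 0, 2/3]
  [0, 2/3, 0]
  [2/3, 0, 2/5],
b = (22/15, 2/15, -34/105).
Solving gives a_0 = 79/35, a_1 = 1/5, a_2 = -32/7, so
  g(x) = -32*x^2/7 + x/5 + 79/35.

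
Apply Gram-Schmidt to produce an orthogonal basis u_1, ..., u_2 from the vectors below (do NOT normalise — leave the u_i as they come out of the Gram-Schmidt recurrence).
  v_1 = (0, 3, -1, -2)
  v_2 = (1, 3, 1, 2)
Orthogonal basis:
  u_1 = (0, 3, -1, -2)
  u_2 = (1, 15/7, 9/7, 18/7)

Apply the Gram-Schmidt recurrence
  u_1 = v_1
  u_i = v_i − Σ_{j<i} ((v_i · u_j) / (u_j · u_j)) · u_j.

Step by step this gives:
  u_1 = (0, 3, -1, -2)
  u_2 = (1, 15/7, 9/7, 18/7)

Orthogonality check:
  u_2 · u_1 = 0 (should be 0)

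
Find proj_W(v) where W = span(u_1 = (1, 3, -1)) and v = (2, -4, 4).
proj_W(v) = (-14/11, -42/11, 14/11)

Set up U = [u_1 | ... | u_1] ∈ R^(3×1). The projector onto W = col(U) is P = U (U^T U)^(-1) U^T.
Compute U^T U =
  [11],
and U^T v = (-14).
Solve U^T U · c = U^T v for the coefficients: c = (-14/11). The projection is proj_W(v) = U c.
Check: (v - proj_W(v)) · u_1 = 0  (should be 0).
Result: proj_W(v) = (-14/11, -42/11, 14/11).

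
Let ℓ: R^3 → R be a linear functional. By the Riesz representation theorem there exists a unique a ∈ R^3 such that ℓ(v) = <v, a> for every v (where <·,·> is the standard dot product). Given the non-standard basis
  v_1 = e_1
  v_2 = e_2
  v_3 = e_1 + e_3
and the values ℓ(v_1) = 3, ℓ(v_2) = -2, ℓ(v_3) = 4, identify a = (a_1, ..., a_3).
a = (3, -2, 1)

Write a = (a_1, ..., a_3) in the standard basis. For each basis vector v_i, ℓ(v_i) = <v_i, a> is a linear equation in the a_j's. Collect the n equations into a matrix system V a = ℓ, where row i of V is v_i (expressed in the standard basis). Since V is invertible (lower-triangular with 1s on the diagonal, up to permutation), solve by back-substitution:
  V =
[[1, 0, 0],
 [0, 1, 0],
 [1, 0, 1]]
  V a = (3, -2, 4)
Solving gives a = (3, -2, 1).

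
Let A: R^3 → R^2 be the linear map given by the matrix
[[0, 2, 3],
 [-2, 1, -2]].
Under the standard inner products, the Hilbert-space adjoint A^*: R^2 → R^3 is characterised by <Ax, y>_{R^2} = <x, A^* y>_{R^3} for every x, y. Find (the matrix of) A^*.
A^* = A^T =
[[0, -2],
 [2, 1],
 [3, -2]]

For real matrices with standard dot products, the defining identity <Ax, y> = <x, A^* y> gives (Ax)^T y = x^T (A^*) y, i.e. x^T A^T y = x^T (A^*) y. Since this holds for all x, y, we must have A^* = A^T. Therefore
A^* =
[[0, -2],
 [2, 1],
 [3, -2]].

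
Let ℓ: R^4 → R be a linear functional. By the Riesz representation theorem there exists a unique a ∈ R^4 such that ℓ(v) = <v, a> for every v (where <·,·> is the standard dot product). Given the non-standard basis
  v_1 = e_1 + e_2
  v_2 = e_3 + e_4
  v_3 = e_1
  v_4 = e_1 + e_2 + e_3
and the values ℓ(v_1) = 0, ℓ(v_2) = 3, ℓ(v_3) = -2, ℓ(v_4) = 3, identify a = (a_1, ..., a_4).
a = (-2, 2, 3, 0)

Write a = (a_1, ..., a_4) in the standard basis. For each basis vector v_i, ℓ(v_i) = <v_i, a> is a linear equation in the a_j's. Collect the n equations into a matrix system V a = ℓ, where row i of V is v_i (expressed in the standard basis). Since V is invertible (lower-triangular with 1s on the diagonal, up to permutation), solve by back-substitution:
  V =
[[1, 1, 0, 0],
 [0, 0, 1, 1],
 [1, 0, 0, 0],
 [1, 1, 1, 0]]
  V a = (0, 3, -2, 3)
Solving gives a = (-2, 2, 3, 0).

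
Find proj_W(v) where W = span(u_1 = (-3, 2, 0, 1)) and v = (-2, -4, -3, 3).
proj_W(v) = (-3/14, 1/7, 0, 1/14)

Set up U = [u_1 | ... | u_1] ∈ R^(4×1). The projector onto W = col(U) is P = U (U^T U)^(-1) U^T.
Compute U^T U =
  [14],
and U^T v = (1).
Solve U^T U · c = U^T v for the coefficients: c = (1/14). The projection is proj_W(v) = U c.
Check: (v - proj_W(v)) · u_1 = 0  (should be 0).
Result: proj_W(v) = (-3/14, 1/7, 0, 1/14).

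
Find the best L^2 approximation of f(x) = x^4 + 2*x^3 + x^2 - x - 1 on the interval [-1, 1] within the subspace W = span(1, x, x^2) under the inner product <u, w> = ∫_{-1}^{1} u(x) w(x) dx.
g(x) = 13*x^2/7 + x/5 - 38/35

The best approximation g ∈ W is the orthogonal projection of f onto W. Writing g = a_0 + a_1 x + a_2 x^2, the coefficients solve the normal equations G · a = b where
  G_{ij} = <φ_i, φ_j> and b_i = <f, φ_i>, with φ_0 = 1, φ_1 = x, φ_2 = x^2.
G =
  [2, 0, 2/3]
  [0, 2/3, 0]
  [2/3, 0, 2/5],
b = (-14/15, 2/15, 2/105).
Solving gives a_0 = -38/35, a_1 = 1/5, a_2 = 13/7, so
  g(x) = 13*x^2/7 + x/5 - 38/35.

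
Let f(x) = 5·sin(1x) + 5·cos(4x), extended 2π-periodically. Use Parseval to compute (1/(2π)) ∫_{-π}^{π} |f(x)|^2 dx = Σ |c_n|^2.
Σ |c_n|^2 = 25

Expand |f|^2 and use orthogonality of {sin(nx), cos(mx)} on [-π, π]:
  ∫_{-π}^{π} sin(nx)^2 dx = π, ∫ cos(mx)^2 dx = π, and cross terms integrate to 0.
So ∫_{-π}^{π} f(x)^2 dx = 5^2 · π + 5^2 · π = (25 + 25)π.
Divide by 2π: (25 + 25)/2 = 25.
By Parseval, this equals Σ |c_n|^2.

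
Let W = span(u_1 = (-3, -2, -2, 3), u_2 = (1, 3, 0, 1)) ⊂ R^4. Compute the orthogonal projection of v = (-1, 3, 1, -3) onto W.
proj_W(v) = (209/125, 193/125, 124/125, -163/125)

Set up U = [u_1 | ... | u_2] ∈ R^(4×2). The projector onto W = col(U) is P = U (U^T U)^(-1) U^T.
Compute U^T U =
  [26, -6]
  [-6, 11],
and U^T v = (-14, 5).
Solve U^T U · c = U^T v for the coefficients: c = (-62/125, 23/125). The projection is proj_W(v) = U c.
Check: (v - proj_W(v)) · u_1 = 0  (should be 0).
Check: (v - proj_W(v)) · u_2 = 0  (should be 0).
Result: proj_W(v) = (209/125, 193/125, 124/125, -163/125).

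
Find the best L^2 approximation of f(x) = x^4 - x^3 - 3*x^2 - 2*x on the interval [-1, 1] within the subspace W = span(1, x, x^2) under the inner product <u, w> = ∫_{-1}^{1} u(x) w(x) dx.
g(x) = -15*x^2/7 - 13*x/5 - 3/35

The best approximation g ∈ W is the orthogonal projection of f onto W. Writing g = a_0 + a_1 x + a_2 x^2, the coefficients solve the normal equations G · a = b where
  G_{ij} = <φ_i, φ_j> and b_i = <f, φ_i>, with φ_0 = 1, φ_1 = x, φ_2 = x^2.
G =
  [2, 0, 2/3]
  [0, 2/3, 0]
  [2/3, 0, 2/5],
b = (-8/5, -26/15, -32/35).
Solving gives a_0 = -3/35, a_1 = -13/5, a_2 = -15/7, so
  g(x) = -15*x^2/7 - 13*x/5 - 3/35.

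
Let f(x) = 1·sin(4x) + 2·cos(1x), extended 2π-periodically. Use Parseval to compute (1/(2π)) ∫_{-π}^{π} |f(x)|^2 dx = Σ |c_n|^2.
Σ |c_n|^2 = 5/2

Expand |f|^2 and use orthogonality of {sin(nx), cos(mx)} on [-π, π]:
  ∫_{-π}^{π} sin(nx)^2 dx = π, ∫ cos(mx)^2 dx = π, and cross terms integrate to 0.
So ∫_{-π}^{π} f(x)^2 dx = 1^2 · π + 2^2 · π = (1 + 4)π.
Divide by 2π: (1 + 4)/2 = 5/2.
By Parseval, this equals Σ |c_n|^2.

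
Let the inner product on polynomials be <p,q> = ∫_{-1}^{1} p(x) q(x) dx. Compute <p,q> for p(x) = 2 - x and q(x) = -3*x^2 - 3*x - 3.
<p,q> = -14

Expand the product: p(x)·q(x) = 3*x^3 - 3*x^2 - 3*x - 6.
∫_{-1}^{1} of each monomial x^k gives [2/(k+1) if k even, 0 if k odd]. Integrating term-by-term (or equivalently evaluating the antiderivative F(x) = 3*x^4/4 - x^3 - 3*x^2/2 - 6*x at the endpoints):
  F(1) − F(−1) = -31/4 − (25/4) = -14.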